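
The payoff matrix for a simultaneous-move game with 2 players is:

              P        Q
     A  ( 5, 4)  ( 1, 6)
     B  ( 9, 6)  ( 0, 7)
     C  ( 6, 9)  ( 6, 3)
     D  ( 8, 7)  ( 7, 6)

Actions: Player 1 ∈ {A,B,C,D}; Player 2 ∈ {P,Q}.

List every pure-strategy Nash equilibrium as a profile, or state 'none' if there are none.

Equilibria: none

(A,P): not NE [P1→B gives 9>5; P2→Q gives 6>4]
(A,Q): not NE [P1→D gives 7>1]
(B,P): not NE [P2→Q gives 7>6]
(B,Q): not NE [P1→D gives 7>0]
(C,P): not NE [P1→B gives 9>6]
(C,Q): not NE [P1→D gives 7>6; P2→P gives 9>3]
(D,P): not NE [P1→B gives 9>8]
(D,Q): not NE [P2→P gives 7>6]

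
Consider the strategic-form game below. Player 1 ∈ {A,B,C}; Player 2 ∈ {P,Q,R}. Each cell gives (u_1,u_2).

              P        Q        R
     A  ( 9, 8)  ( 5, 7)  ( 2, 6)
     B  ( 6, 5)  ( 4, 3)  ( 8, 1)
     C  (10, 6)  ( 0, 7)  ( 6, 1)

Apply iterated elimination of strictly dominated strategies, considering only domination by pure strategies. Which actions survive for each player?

IESDS → P1:{A,C} P2:{P,Q}

P2 drop R (P beats it: A:8>6 B:5>1 C:6>1)
P1 drop B (A beats it: P:9>6 Q:5>4)
P1→{A,C} P2→{P,Q}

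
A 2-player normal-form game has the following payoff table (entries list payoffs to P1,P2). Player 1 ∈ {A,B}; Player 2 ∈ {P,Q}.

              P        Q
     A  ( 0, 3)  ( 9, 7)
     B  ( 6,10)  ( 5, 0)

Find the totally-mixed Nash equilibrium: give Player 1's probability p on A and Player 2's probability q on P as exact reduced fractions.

p=5/7, q=2/5

P1 indiff ⇒ q·0+(1-q)·9 = q·6+(1-q)·5 ⇒ q(-6) = (1-q)(-4) ⇒ q = 2/5
P2 indiff ⇒ p·3+(1-p)·10 = p·7+(1-p)·0 ⇒ p(-4) = (1-p)(-10) ⇒ p = 5/7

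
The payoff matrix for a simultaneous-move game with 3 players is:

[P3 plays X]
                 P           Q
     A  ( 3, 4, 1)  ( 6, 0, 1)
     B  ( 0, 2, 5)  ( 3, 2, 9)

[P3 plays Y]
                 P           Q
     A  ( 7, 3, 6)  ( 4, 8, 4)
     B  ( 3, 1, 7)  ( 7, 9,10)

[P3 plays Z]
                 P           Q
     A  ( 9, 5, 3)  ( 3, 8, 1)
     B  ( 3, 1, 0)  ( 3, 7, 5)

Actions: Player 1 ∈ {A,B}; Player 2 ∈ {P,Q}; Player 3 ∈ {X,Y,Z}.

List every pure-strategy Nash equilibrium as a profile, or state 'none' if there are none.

(A,P,X): not NE [P3→Y gives 6>1]
(A,P,Y): not NE [P2→Q gives 8>3]
(A,P,Z): not NE [P2→Q gives 8>5; P3→Y gives 6>3]
(A,Q,X): not NE [P2→P gives 4>0; P3→Y gives 4>1]
(A,Q,Y): not NE [P1→B gives 7>4]
(A,Q,Z): not NE [P3→Y gives 4>1]
(B,P,X): not NE [P1→A gives 3>0; P3→Y gives 7>5]
(B,P,Y): not NE [P1→A gives 7>3; P2→Q gives 9>1]
(B,P,Z): not NE [P1→A gives 9>3; P2→Q gives 7>1; P3→Y gives 7>0]
(B,Q,X): not NE [P1→A gives 6>3; P3→Y gives 10>9]
(B,Q,Y): NE
(B,Q,Z): not NE [P3→Y gives 10>5]

Nash profiles: (B,Q,Y)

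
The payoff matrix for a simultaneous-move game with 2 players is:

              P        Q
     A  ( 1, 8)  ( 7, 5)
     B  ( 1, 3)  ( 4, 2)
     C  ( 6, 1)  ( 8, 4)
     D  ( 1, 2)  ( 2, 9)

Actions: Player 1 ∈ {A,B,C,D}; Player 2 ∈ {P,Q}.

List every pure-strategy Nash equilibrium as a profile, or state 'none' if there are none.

PSNE = {(C,Q)}

(A,P): not NE [P1→C gives 6>1]
(A,Q): not NE [P1→C gives 8>7; P2→P gives 8>5]
(B,P): not NE [P1→C gives 6>1]
(B,Q): not NE [P1→C gives 8>4; P2→P gives 3>2]
(C,P): not NE [P2→Q gives 4>1]
(C,Q): NE
(D,P): not NE [P1→C gives 6>1; P2→Q gives 9>2]
(D,Q): not NE [P1→C gives 8>2]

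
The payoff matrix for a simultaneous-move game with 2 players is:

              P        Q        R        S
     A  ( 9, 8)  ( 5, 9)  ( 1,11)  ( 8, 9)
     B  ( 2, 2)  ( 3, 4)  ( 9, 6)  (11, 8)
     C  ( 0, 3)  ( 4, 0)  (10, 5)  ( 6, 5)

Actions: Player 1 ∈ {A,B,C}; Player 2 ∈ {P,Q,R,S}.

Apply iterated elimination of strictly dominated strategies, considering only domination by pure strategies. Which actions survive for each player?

P2 drop P (R beats it: A:11>8 B:6>2 C:5>3)
P2 drop Q (R beats it: A:11>9 B:6>4 C:5>0)
P1 drop A (B beats it: R:9>1 S:11>8)
P1→{B,C} P2→{R,S}

Survivors P1:{B,C} P2:{R,S}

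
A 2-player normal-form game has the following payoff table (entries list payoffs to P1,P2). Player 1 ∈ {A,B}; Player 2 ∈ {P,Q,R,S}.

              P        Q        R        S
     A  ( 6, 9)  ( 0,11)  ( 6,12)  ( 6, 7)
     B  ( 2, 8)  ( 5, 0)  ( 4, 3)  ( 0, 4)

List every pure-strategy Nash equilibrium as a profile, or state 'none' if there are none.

Nash profiles: (A,R)

(A,P): not NE [P2→R gives 12>9]
(A,Q): not NE [P1→B gives 5>0; P2→R gives 12>11]
(A,R): NE
(A,S): not NE [P2→R gives 12>7]
(B,P): not NE [P1→A gives 6>2]
(B,Q): not NE [P2→P gives 8>0]
(B,R): not NE [P1→A gives 6>4; P2→P gives 8>3]
(B,S): not NE [P1→A gives 6>0; P2→P gives 8>4]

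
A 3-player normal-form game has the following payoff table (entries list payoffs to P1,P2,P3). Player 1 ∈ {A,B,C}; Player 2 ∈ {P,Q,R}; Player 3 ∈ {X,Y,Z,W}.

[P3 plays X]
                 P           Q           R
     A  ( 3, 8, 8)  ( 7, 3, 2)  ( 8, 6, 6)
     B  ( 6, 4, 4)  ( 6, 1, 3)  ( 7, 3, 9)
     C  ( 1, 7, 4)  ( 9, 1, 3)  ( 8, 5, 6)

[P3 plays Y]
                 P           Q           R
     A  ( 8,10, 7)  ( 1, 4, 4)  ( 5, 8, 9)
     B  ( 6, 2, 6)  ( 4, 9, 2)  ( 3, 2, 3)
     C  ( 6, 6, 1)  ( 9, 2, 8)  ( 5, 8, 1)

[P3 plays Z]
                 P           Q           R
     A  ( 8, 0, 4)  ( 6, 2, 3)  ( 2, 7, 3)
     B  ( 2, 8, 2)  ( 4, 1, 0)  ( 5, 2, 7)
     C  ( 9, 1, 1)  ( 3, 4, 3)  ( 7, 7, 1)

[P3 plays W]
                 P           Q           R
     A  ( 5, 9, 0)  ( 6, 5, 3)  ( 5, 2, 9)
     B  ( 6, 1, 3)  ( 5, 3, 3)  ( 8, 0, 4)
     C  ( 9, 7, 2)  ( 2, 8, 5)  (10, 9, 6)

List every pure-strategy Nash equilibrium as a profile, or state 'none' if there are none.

(A,P,X): not NE [P1→B gives 6>3]
(A,P,Y): not NE [P3→X gives 8>7]
(A,P,Z): not NE [P1→C gives 9>8; P2→R gives 7>0; P3→X gives 8>4]
(A,P,W): not NE [P1→C gives 9>5; P3→X gives 8>0]
(A,Q,X): not NE [P1→C gives 9>7; P2→P gives 8>3; P3→Y gives 4>2]
(A,Q,Y): not NE [P1→C gives 9>1; P2→P gives 10>4]
(A,Q,Z): not NE [P2→R gives 7>2; P3→Y gives 4>3]
(A,Q,W): not NE [P2→P gives 9>5; P3→Y gives 4>3]
(A,R,X): not NE [P2→P gives 8>6; P3→W gives 9>6]
(A,R,Y): not NE [P2→P gives 10>8]
(A,R,Z): not NE [P1→C gives 7>2; P3→W gives 9>3]
(A,R,W): not NE [P1→C gives 10>5; P2→P gives 9>2]
(B,P,X): not NE [P3→Y gives 6>4]
(B,P,Y): not NE [P1→A gives 8>6; P2→Q gives 9>2]
(B,P,Z): not NE [P1→C gives 9>2; P3→Y gives 6>2]
(B,P,W): not NE [P1→C gives 9>6; P2→Q gives 3>1; P3→Y gives 6>3]
(B,Q,X): not NE [P1→C gives 9>6; P2→P gives 4>1]
(B,Q,Y): not NE [P1→C gives 9>4; P3→W gives 3>2]
(B,Q,Z): not NE [P1→A gives 6>4; P2→P gives 8>1; P3→W gives 3>0]
(B,Q,W): not NE [P1→A gives 6>5]
(B,R,X): not NE [P1→C gives 8>7; P2→P gives 4>3]
(B,R,Y): not NE [P1→C gives 5>3; P2→Q gives 9>2; P3→X gives 9>3]
(B,R,Z): not NE [P1→C gives 7>5; P2→P gives 8>2; P3→X gives 9>7]
(B,R,W): not NE [P1→C gives 10>8; P2→Q gives 3>0; P3→X gives 9>4]
(C,P,X): not NE [P1→B gives 6>1]
(C,P,Y): not NE [P1→A gives 8>6; P2→R gives 8>6; P3→X gives 4>1]
(C,P,Z): not NE [P2→R gives 7>1; P3→X gives 4>1]
(C,P,W): not NE [P2→R gives 9>7; P3→X gives 4>2]
(C,Q,X): not NE [P2→P gives 7>1; P3→Y gives 8>3]
(C,Q,Y): not NE [P2→R gives 8>2]
(C,Q,Z): not NE [P1→A gives 6>3; P2→R gives 7>4; P3→Y gives 8>3]
(C,Q,W): not NE [P1→A gives 6>2; P2→R gives 9>8; P3→Y gives 8>5]
(C,R,X): not NE [P2→P gives 7>5]
(C,R,Y): not NE [P3→W gives 6>1]
(C,R,Z): not NE [P3→W gives 6>1]
(C,R,W): NE

Nash profiles: (C,R,W)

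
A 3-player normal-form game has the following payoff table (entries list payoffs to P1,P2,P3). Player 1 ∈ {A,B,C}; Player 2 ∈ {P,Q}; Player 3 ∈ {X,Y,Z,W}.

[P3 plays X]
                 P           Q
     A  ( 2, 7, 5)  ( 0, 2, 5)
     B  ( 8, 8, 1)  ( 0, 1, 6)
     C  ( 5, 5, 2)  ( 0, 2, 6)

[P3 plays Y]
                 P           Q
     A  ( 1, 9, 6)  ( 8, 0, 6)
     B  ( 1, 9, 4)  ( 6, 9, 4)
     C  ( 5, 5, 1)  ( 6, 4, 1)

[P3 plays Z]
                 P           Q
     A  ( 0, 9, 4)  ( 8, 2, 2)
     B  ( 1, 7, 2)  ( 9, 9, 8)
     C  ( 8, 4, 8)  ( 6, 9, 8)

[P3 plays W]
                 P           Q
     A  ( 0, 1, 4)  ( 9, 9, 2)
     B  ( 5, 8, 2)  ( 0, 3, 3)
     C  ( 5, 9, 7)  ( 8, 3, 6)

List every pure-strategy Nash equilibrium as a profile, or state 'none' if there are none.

NE set: (B,Q,Z)

(A,P,X): not NE [P1→B gives 8>2; P3→Y gives 6>5]
(A,P,Y): not NE [P1→C gives 5>1]
(A,P,Z): not NE [P1→C gives 8>0; P3→Y gives 6>4]
(A,P,W): not NE [P1→C gives 5>0; P2→Q gives 9>1; P3→Y gives 6>4]
(A,Q,X): not NE [P2→P gives 7>2; P3→Y gives 6>5]
(A,Q,Y): not NE [P2→P gives 9>0]
(A,Q,Z): not NE [P1→B gives 9>8; P2→P gives 9>2; P3→Y gives 6>2]
(A,Q,W): not NE [P3→Y gives 6>2]
(B,P,X): not NE [P3→Y gives 4>1]
(B,P,Y): not NE [P1→C gives 5>1]
(B,P,Z): not NE [P1→C gives 8>1; P2→Q gives 9>7; P3→Y gives 4>2]
(B,P,W): not NE [P3→Y gives 4>2]
(B,Q,X): not NE [P2→P gives 8>1; P3→Z gives 8>6]
(B,Q,Y): not NE [P1→A gives 8>6; P3→Z gives 8>4]
(B,Q,Z): NE
(B,Q,W): not NE [P1→A gives 9>0; P2→P gives 8>3; P3→Z gives 8>3]
(C,P,X): not NE [P1→B gives 8>5; P3→Z gives 8>2]
(C,P,Y): not NE [P3→Z gives 8>1]
(C,P,Z): not NE [P2→Q gives 9>4]
(C,P,W): not NE [P3→Z gives 8>7]
(C,Q,X): not NE [P2→P gives 5>2; P3→Z gives 8>6]
(C,Q,Y): not NE [P1→A gives 8>6; P2→P gives 5>4; P3→Z gives 8>1]
(C,Q,Z): not NE [P1→B gives 9>6]
(C,Q,W): not NE [P1→A gives 9>8; P2→P gives 9>3; P3→Z gives 8>6]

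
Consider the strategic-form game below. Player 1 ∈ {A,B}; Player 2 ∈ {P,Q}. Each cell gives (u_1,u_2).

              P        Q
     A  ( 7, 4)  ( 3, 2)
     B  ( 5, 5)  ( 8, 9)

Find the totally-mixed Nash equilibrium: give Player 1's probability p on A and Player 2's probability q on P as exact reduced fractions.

P1 indiff ⇒ q·7+(1-q)·3 = q·5+(1-q)·8 ⇒ q(2) = (1-q)(5) ⇒ q = 5/7
P2 indiff ⇒ p·4+(1-p)·5 = p·2+(1-p)·9 ⇒ p(2) = (1-p)(4) ⇒ p = 2/3

p=2/3, q=5/7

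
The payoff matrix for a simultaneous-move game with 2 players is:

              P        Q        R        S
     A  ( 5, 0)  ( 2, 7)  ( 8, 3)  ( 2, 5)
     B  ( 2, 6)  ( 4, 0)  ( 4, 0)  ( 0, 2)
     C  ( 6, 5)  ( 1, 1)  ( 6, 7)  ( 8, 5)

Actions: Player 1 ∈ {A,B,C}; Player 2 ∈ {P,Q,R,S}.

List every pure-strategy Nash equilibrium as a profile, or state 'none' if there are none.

(A,P): not NE [P1→C gives 6>5; P2→Q gives 7>0]
(A,Q): not NE [P1→B gives 4>2]
(A,R): not NE [P2→Q gives 7>3]
(A,S): not NE [P1→C gives 8>2; P2→Q gives 7>5]
(B,P): not NE [P1→C gives 6>2]
(B,Q): not NE [P2→P gives 6>0]
(B,R): not NE [P1→A gives 8>4; P2→P gives 6>0]
(B,S): not NE [P1→C gives 8>0; P2→P gives 6>2]
(C,P): not NE [P2→R gives 7>5]
(C,Q): not NE [P1→B gives 4>1; P2→R gives 7>1]
(C,R): not NE [P1→A gives 8>6]
(C,S): not NE [P2→R gives 7>5]

Equilibria: none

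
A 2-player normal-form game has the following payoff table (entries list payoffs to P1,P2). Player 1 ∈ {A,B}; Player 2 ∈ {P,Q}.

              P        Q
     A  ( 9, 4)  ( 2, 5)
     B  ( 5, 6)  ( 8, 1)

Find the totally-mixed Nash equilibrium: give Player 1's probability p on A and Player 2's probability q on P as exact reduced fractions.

p=5/6, q=3/5

P1 indiff ⇒ q·9+(1-q)·2 = q·5+(1-q)·8 ⇒ q(4) = (1-q)(6) ⇒ q = 3/5
P2 indiff ⇒ p·4+(1-p)·6 = p·5+(1-p)·1 ⇒ p(-1) = (1-p)(-5) ⇒ p = 5/6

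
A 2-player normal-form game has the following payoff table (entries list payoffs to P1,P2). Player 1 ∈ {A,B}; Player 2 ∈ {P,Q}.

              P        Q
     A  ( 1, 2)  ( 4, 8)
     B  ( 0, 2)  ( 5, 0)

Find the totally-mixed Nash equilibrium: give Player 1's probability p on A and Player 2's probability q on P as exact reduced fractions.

p=1/4, q=1/2

P1 indiff ⇒ q·1+(1-q)·4 = q·0+(1-q)·5 ⇒ q(1) = (1-q)(1) ⇒ q = 1/2
P2 indiff ⇒ p·2+(1-p)·2 = p·8+(1-p)·0 ⇒ p(-6) = (1-p)(-2) ⇒ p = 1/4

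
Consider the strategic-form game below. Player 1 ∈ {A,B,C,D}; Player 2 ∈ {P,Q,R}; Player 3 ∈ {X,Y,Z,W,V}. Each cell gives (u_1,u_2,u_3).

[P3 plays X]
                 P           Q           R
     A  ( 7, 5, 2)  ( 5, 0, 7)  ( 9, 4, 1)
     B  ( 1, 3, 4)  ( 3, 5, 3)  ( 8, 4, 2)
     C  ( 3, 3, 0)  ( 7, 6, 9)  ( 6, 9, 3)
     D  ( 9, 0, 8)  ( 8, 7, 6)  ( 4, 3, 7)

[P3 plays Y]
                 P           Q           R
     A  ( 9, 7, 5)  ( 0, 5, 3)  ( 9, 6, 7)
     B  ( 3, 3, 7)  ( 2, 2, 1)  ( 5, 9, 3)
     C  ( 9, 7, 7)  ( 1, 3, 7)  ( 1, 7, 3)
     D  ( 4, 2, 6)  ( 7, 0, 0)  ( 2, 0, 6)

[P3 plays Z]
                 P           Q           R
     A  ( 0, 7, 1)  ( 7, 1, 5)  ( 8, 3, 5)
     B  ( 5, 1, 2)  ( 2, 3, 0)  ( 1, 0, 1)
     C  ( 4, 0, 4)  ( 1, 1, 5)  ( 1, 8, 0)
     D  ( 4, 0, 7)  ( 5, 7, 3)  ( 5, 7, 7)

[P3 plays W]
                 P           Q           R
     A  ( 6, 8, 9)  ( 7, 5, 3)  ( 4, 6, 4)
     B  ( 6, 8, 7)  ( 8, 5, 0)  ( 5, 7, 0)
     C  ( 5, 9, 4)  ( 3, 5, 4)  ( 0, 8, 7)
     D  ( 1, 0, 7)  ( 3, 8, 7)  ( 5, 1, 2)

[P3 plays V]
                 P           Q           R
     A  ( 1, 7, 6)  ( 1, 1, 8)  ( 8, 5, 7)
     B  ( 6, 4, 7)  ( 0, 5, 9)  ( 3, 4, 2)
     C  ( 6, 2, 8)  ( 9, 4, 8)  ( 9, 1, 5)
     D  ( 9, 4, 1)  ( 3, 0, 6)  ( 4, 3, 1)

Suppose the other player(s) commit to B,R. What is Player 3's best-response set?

argmax u_3 = {Y}

u_3(X vs B,R) = 2
u_3(Y vs B,R) = 3
u_3(Z vs B,R) = 1
u_3(W vs B,R) = 0
u_3(V vs B,R) = 2
max payoff 3 at {Y}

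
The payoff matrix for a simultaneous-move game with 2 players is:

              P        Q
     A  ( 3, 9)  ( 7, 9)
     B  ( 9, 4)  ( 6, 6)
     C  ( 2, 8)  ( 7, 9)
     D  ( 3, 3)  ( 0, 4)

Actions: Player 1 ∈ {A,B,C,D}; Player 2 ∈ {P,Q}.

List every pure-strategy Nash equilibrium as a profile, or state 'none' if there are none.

(A,P): not NE [P1→B gives 9>3]
(A,Q): NE
(B,P): not NE [P2→Q gives 6>4]
(B,Q): not NE [P1→C gives 7>6]
(C,P): not NE [P1→B gives 9>2; P2→Q gives 9>8]
(C,Q): NE
(D,P): not NE [P1→B gives 9>3; P2→Q gives 4>3]
(D,Q): not NE [P1→C gives 7>0]

PSNE = {(A,Q), (C,Q)}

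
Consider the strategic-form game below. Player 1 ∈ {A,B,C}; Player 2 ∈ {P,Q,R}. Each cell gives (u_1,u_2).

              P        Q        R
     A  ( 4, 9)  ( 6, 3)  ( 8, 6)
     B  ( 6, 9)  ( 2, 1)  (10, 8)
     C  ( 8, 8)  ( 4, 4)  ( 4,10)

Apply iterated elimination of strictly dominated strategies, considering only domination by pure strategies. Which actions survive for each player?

Survivors P1:{B,C} P2:{P,R}

P2 drop Q (P beats it: A:9>3 B:9>1 C:8>4)
P1 drop A (B beats it: P:6>4 R:10>8)
P1→{B,C} P2→{P,R}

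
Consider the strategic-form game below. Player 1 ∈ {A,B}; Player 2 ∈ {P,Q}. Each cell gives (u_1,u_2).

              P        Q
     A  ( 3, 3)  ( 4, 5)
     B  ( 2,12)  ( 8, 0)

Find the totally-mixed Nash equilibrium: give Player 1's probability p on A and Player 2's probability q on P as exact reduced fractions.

p=6/7, q=4/5

P1 indiff ⇒ q·3+(1-q)·4 = q·2+(1-q)·8 ⇒ q(1) = (1-q)(4) ⇒ q = 4/5
P2 indiff ⇒ p·3+(1-p)·12 = p·5+(1-p)·0 ⇒ p(-2) = (1-p)(-12) ⇒ p = 6/7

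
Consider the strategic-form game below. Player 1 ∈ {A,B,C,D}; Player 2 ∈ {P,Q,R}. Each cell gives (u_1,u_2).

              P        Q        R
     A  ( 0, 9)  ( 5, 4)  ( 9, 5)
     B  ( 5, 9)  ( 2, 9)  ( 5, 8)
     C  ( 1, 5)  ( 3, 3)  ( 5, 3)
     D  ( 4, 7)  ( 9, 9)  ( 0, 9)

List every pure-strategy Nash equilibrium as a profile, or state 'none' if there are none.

(A,P): not NE [P1→B gives 5>0]
(A,Q): not NE [P1→D gives 9>5; P2→P gives 9>4]
(A,R): not NE [P2→P gives 9>5]
(B,P): NE
(B,Q): not NE [P1→D gives 9>2]
(B,R): not NE [P1→A gives 9>5; P2→Q gives 9>8]
(C,P): not NE [P1→B gives 5>1]
(C,Q): not NE [P1→D gives 9>3; P2→P gives 5>3]
(C,R): not NE [P1→A gives 9>5; P2→P gives 5>3]
(D,P): not NE [P1→B gives 5>4; P2→R gives 9>7]
(D,Q): NE
(D,R): not NE [P1→A gives 9>0]

NE set: (B,P), (D,Q)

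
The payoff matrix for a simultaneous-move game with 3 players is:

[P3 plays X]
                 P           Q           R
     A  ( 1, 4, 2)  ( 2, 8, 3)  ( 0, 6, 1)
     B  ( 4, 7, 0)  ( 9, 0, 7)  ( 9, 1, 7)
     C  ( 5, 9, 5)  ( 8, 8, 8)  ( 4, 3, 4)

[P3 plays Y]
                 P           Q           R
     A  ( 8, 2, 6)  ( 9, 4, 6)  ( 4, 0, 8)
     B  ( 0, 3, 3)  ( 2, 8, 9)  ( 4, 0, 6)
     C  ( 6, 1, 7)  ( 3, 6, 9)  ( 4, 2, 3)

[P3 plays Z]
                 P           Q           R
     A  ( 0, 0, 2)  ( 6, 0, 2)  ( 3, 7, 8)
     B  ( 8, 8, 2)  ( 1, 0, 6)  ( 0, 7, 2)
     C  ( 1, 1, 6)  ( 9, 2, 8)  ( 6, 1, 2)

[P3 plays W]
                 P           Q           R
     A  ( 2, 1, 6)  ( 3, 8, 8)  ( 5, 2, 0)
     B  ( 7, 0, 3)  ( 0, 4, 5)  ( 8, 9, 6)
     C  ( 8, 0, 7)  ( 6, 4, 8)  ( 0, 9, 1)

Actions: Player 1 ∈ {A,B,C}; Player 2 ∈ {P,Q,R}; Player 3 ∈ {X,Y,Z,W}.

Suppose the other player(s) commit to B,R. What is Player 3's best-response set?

u_3(X vs B,R) = 7
u_3(Y vs B,R) = 6
u_3(Z vs B,R) = 2
u_3(W vs B,R) = 6
max payoff 7 at {X}

argmax u_3 = {X}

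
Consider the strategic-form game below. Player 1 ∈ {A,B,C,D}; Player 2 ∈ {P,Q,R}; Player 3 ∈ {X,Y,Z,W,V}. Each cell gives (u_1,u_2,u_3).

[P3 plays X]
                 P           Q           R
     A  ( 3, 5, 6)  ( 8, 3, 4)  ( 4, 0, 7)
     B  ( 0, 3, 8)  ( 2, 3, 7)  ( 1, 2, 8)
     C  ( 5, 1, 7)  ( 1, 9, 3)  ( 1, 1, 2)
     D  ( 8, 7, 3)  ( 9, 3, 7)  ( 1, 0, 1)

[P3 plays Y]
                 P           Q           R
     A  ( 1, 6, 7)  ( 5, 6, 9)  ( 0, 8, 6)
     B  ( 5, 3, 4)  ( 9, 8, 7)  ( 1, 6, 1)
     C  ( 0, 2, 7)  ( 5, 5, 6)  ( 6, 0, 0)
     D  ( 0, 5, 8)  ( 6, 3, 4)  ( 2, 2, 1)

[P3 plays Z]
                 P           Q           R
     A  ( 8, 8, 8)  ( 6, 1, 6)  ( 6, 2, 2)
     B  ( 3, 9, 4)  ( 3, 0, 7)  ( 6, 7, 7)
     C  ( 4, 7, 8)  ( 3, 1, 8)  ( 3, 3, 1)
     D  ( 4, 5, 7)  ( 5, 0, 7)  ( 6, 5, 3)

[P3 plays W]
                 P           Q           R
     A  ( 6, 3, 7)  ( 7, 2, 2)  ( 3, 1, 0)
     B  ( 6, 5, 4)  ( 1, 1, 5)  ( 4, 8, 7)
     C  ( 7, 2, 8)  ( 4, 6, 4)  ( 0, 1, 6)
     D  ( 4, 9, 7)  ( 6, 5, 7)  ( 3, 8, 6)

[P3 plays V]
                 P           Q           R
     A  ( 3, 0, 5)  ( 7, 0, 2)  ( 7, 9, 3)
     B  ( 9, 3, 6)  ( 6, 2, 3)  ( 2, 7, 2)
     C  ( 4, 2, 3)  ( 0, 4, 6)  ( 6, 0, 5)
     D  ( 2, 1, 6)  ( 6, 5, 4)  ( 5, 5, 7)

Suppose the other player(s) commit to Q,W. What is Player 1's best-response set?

u_1(A vs Q,W) = 7
u_1(B vs Q,W) = 1
u_1(C vs Q,W) = 4
u_1(D vs Q,W) = 6
max payoff 7 at {A}

argmax u_1 = {A}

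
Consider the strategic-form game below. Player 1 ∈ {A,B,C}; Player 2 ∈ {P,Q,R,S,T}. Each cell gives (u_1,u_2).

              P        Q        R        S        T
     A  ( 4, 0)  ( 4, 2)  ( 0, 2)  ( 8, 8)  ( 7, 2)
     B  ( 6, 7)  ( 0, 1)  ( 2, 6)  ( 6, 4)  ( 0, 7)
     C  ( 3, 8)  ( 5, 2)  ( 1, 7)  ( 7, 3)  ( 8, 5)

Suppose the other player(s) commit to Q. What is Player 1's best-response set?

BR_1 = {C}

u_1(A vs Q) = 4
u_1(B vs Q) = 0
u_1(C vs Q) = 5
max payoff 5 at {C}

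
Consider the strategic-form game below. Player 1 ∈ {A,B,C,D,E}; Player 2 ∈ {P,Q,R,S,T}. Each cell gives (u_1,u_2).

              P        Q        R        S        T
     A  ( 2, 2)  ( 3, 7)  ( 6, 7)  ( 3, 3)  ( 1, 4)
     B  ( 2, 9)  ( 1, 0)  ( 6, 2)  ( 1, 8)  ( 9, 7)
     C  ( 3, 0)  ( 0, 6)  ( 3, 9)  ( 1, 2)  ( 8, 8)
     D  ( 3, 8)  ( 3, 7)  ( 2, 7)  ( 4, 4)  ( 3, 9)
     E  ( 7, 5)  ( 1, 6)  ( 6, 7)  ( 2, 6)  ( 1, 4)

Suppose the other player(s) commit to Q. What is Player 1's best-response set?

u_1(A vs Q) = 3
u_1(B vs Q) = 1
u_1(C vs Q) = 0
u_1(D vs Q) = 3
u_1(E vs Q) = 1
max payoff 3 at {A,D}

P1 best: {A,D}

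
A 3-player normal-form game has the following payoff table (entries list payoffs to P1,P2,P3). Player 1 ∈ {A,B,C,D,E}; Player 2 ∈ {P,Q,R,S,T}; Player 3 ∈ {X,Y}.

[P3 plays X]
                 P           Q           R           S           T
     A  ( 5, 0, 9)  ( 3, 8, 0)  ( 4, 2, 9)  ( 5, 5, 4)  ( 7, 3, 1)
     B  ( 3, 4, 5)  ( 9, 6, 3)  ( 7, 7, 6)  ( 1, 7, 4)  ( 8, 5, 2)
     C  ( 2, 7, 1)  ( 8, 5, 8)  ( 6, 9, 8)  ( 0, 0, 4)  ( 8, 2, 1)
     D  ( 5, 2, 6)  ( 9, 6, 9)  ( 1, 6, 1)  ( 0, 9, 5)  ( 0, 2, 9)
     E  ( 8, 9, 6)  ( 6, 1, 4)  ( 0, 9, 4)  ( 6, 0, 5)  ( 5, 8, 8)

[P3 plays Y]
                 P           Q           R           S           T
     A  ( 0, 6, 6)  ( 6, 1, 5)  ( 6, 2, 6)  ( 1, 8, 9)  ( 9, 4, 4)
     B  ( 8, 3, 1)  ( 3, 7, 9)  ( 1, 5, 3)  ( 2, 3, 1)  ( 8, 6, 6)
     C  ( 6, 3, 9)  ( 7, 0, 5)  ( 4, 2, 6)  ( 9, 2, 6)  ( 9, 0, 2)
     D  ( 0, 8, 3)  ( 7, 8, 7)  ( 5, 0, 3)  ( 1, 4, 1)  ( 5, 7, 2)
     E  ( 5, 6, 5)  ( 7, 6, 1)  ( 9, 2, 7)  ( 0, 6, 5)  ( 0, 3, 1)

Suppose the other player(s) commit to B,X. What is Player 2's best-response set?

P2 best: {R,S}

u_2(P vs B,X) = 4
u_2(Q vs B,X) = 6
u_2(R vs B,X) = 7
u_2(S vs B,X) = 7
u_2(T vs B,X) = 5
max payoff 7 at {R,S}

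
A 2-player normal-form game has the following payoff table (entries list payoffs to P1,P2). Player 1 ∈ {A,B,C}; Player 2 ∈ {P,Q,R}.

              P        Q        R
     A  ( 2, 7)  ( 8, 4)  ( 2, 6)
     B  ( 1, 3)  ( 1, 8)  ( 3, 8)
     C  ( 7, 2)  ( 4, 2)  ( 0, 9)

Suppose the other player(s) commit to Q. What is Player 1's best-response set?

BR_1 = {A}

u_1(A vs Q) = 8
u_1(B vs Q) = 1
u_1(C vs Q) = 4
max payoff 8 at {A}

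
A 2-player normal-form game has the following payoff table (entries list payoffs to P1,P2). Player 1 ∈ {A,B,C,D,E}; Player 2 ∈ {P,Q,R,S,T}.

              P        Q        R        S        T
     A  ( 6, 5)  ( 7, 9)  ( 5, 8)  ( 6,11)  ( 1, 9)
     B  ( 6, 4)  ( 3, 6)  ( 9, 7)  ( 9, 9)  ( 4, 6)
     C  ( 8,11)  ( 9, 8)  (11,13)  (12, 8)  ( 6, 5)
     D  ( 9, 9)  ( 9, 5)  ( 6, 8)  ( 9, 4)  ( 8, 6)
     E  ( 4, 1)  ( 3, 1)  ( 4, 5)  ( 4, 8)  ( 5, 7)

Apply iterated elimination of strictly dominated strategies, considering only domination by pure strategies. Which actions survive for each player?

Survivors P1:{C,D} P2:{P,R}

P1 drop A (C beats it: P:8>6 Q:9>7 R:11>5 S:12>6 T:6>1)
P1 drop B (C beats it: P:8>6 Q:9>3 R:11>9 S:12>9 T:6>4)
P1 drop E (C beats it: P:8>4 Q:9>3 R:11>4 S:12>4 T:6>5)
P2 drop Q (P beats it: C:11>8 D:9>5)
P2 drop S (P beats it: C:11>8 D:9>4)
P2 drop T (P beats it: C:11>5 D:9>6)
P1→{C,D} P2→{P,R}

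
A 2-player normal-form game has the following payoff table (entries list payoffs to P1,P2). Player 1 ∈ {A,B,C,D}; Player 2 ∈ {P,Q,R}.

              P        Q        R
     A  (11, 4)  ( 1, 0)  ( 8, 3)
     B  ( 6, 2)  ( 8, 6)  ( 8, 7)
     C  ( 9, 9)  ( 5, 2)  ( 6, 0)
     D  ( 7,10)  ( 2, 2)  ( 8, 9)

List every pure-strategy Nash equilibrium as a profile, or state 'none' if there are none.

(A,P): NE
(A,Q): not NE [P1→B gives 8>1; P2→P gives 4>0]
(A,R): not NE [P2→P gives 4>3]
(B,P): not NE [P1→A gives 11>6; P2→R gives 7>2]
(B,Q): not NE [P2→R gives 7>6]
(B,R): NE
(C,P): not NE [P1→A gives 11>9]
(C,Q): not NE [P1→B gives 8>5; P2→P gives 9>2]
(C,R): not NE [P1→D gives 8>6; P2→P gives 9>0]
(D,P): not NE [P1→A gives 11>7]
(D,Q): not NE [P1→B gives 8>2; P2→P gives 10>2]
(D,R): not NE [P2→P gives 10>9]

Nash profiles: (A,P), (B,R)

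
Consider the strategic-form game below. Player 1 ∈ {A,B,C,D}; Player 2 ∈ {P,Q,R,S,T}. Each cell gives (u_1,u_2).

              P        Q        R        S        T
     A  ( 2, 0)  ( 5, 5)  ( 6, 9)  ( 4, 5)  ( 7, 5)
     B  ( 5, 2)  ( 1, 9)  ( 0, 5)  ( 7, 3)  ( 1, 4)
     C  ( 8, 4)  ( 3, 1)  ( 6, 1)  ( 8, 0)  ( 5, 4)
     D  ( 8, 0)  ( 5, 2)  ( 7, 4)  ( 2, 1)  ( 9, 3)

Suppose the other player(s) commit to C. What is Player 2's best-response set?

argmax u_2 = {P,T}

u_2(P vs C) = 4
u_2(Q vs C) = 1
u_2(R vs C) = 1
u_2(S vs C) = 0
u_2(T vs C) = 4
max payoff 4 at {P,T}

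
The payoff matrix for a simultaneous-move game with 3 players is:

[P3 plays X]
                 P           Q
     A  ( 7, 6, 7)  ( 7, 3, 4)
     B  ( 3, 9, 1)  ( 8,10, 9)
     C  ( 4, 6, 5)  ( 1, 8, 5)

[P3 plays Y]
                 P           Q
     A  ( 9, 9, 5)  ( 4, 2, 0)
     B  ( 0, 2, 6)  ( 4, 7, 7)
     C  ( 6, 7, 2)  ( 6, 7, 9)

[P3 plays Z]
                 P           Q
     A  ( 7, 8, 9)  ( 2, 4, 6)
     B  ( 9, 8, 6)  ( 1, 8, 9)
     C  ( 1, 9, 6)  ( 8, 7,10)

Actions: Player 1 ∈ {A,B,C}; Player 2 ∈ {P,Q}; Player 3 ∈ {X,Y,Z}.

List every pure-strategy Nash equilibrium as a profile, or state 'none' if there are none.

NE set: (B,P,Z), (B,Q,X)

(A,P,X): not NE [P3→Z gives 9>7]
(A,P,Y): not NE [P3→Z gives 9>5]
(A,P,Z): not NE [P1→B gives 9>7]
(A,Q,X): not NE [P1→B gives 8>7; P2→P gives 6>3; P3→Z gives 6>4]
(A,Q,Y): not NE [P1→C gives 6>4; P2→P gives 9>2; P3→Z gives 6>0]
(A,Q,Z): not NE [P1→C gives 8>2; P2→P gives 8>4]
(B,P,X): not NE [P1→A gives 7>3; P2→Q gives 10>9; P3→Z gives 6>1]
(B,P,Y): not NE [P1→A gives 9>0; P2→Q gives 7>2]
(B,P,Z): NE
(B,Q,X): NE
(B,Q,Y): not NE [P1→C gives 6>4; P3→Z gives 9>7]
(B,Q,Z): not NE [P1→C gives 8>1]
(C,P,X): not NE [P1→A gives 7>4; P2→Q gives 8>6; P3→Z gives 6>5]
(C,P,Y): not NE [P1→A gives 9>6; P3→Z gives 6>2]
(C,P,Z): not NE [P1→B gives 9>1]
(C,Q,X): not NE [P1→B gives 8>1; P3→Z gives 10>5]
(C,Q,Y): not NE [P3→Z gives 10>9]
(C,Q,Z): not NE [P2→P gives 9>7]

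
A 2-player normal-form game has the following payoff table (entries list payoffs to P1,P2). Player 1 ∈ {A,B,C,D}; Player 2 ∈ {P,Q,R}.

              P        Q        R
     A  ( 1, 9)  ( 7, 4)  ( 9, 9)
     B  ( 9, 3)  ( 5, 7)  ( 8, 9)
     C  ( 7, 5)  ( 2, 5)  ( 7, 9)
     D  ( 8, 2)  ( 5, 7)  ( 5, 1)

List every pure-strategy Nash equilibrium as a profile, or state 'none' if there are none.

(A,P): not NE [P1→B gives 9>1]
(A,Q): not NE [P2→R gives 9>4]
(A,R): NE
(B,P): not NE [P2→R gives 9>3]
(B,Q): not NE [P1→A gives 7>5; P2→R gives 9>7]
(B,R): not NE [P1→A gives 9>8]
(C,P): not NE [P1→B gives 9>7; P2→R gives 9>5]
(C,Q): not NE [P1→A gives 7>2; P2→R gives 9>5]
(C,R): not NE [P1→A gives 9>7]
(D,P): not NE [P1→B gives 9>8; P2→Q gives 7>2]
(D,Q): not NE [P1→A gives 7>5]
(D,R): not NE [P1→A gives 9>5; P2→Q gives 7>1]

NE set: (A,R)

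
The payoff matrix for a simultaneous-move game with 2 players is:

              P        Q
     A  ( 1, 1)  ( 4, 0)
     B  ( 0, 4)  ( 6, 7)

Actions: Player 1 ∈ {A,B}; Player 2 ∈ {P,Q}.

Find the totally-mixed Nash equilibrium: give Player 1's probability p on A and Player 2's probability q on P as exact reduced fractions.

P1 indiff ⇒ q·1+(1-q)·4 = q·0+(1-q)·6 ⇒ q(1) = (1-q)(2) ⇒ q = 2/3
P2 indiff ⇒ p·1+(1-p)·4 = p·0+(1-p)·7 ⇒ p(1) = (1-p)(3) ⇒ p = 3/4

P1 mixes 3/4 on A; P2 mixes 2/3 on P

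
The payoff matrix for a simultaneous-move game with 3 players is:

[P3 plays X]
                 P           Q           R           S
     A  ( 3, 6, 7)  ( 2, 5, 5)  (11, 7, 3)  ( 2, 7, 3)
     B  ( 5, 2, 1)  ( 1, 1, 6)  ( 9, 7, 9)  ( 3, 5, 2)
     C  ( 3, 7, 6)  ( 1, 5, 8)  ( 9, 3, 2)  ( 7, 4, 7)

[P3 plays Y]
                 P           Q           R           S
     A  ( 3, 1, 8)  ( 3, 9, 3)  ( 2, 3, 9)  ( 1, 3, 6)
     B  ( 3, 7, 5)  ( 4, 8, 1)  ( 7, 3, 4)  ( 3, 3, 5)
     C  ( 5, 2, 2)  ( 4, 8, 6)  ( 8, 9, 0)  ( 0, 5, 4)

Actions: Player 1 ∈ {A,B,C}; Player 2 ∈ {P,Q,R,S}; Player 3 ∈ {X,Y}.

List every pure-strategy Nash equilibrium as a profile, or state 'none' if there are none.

(A,P,X): not NE [P1→B gives 5>3; P2→S gives 7>6; P3→Y gives 8>7]
(A,P,Y): not NE [P1→C gives 5>3; P2→Q gives 9>1]
(A,Q,X): not NE [P2→S gives 7>5]
(A,Q,Y): not NE [P1→C gives 4>3; P3→X gives 5>3]
(A,R,X): not NE [P3→Y gives 9>3]
(A,R,Y): not NE [P1→C gives 8>2; P2→Q gives 9>3]
(A,S,X): not NE [P1→C gives 7>2; P3→Y gives 6>3]
(A,S,Y): not NE [P1→B gives 3>1; P2→Q gives 9>3]
(B,P,X): not NE [P2→R gives 7>2; P3→Y gives 5>1]
(B,P,Y): not NE [P1→C gives 5>3; P2→Q gives 8>7]
(B,Q,X): not NE [P1→A gives 2>1; P2→R gives 7>1]
(B,Q,Y): not NE [P3→X gives 6>1]
(B,R,X): not NE [P1→A gives 11>9]
(B,R,Y): not NE [P1→C gives 8>7; P2→Q gives 8>3; P3→X gives 9>4]
(B,S,X): not NE [P1→C gives 7>3; P2→R gives 7>5; P3→Y gives 5>2]
(B,S,Y): not NE [P2→Q gives 8>3]
(C,P,X): not NE [P1→B gives 5>3]
(C,P,Y): not NE [P2→R gives 9>2; P3→X gives 6>2]
(C,Q,X): not NE [P1→A gives 2>1; P2→P gives 7>5]
(C,Q,Y): not NE [P2→R gives 9>8; P3→X gives 8>6]
(C,R,X): not NE [P1→A gives 11>9; P2→P gives 7>3]
(C,R,Y): not NE [P3→X gives 2>0]
(C,S,X): not NE [P2→P gives 7>4]
(C,S,Y): not NE [P1→B gives 3>0; P2→R gives 9>5; P3→X gives 7>4]

Equilibria: none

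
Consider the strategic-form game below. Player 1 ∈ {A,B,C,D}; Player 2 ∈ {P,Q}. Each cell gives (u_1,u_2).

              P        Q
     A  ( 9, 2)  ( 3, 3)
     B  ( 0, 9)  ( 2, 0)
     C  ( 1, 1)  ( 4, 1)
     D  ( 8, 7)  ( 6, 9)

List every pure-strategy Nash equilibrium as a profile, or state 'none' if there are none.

(A,P): not NE [P2→Q gives 3>2]
(A,Q): not NE [P1→D gives 6>3]
(B,P): not NE [P1→A gives 9>0]
(B,Q): not NE [P1→D gives 6>2; P2→P gives 9>0]
(C,P): not NE [P1→A gives 9>1]
(C,Q): not NE [P1→D gives 6>4]
(D,P): not NE [P1→A gives 9>8; P2→Q gives 9>7]
(D,Q): NE

PSNE = {(D,Q)}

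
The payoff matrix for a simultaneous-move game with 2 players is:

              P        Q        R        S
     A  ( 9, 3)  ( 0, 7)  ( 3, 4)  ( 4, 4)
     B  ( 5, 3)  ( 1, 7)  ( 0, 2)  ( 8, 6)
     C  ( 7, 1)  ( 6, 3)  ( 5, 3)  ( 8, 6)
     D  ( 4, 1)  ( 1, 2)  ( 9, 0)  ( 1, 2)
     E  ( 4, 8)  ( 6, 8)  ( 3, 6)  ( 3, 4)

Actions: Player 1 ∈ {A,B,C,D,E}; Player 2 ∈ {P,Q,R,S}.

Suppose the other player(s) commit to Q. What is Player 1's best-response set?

u_1(A vs Q) = 0
u_1(B vs Q) = 1
u_1(C vs Q) = 6
u_1(D vs Q) = 1
u_1(E vs Q) = 6
max payoff 6 at {C,E}

argmax u_1 = {C,E}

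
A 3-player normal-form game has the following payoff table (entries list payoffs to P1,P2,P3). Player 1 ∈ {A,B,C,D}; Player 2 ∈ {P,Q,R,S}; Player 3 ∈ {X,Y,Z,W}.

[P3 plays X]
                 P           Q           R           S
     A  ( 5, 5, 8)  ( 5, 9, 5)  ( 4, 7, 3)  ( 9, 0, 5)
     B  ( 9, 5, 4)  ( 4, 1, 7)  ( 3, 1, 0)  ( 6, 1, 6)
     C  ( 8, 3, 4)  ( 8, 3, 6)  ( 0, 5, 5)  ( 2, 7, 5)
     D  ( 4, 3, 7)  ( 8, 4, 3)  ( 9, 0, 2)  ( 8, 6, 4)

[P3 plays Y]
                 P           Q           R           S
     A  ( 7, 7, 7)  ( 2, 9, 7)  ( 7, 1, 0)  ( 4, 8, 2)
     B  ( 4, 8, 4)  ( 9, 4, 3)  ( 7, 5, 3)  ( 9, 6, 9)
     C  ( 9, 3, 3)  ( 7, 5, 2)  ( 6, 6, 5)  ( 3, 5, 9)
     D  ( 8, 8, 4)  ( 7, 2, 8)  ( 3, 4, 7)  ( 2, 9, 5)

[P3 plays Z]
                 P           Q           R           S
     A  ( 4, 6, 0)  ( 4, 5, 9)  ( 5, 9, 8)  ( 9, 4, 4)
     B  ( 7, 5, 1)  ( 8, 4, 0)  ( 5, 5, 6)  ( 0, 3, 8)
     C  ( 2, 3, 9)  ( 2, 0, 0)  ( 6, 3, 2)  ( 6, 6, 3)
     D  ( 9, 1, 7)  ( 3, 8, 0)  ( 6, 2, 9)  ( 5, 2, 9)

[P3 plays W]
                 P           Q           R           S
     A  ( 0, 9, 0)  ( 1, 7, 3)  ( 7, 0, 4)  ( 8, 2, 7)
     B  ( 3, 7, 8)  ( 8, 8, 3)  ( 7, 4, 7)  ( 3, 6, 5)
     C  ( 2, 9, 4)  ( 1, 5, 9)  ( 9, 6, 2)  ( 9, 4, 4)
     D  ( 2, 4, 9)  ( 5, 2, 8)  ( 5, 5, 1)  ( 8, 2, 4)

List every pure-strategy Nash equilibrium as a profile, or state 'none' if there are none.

(A,P,X): not NE [P1→B gives 9>5; P2→Q gives 9>5]
(A,P,Y): not NE [P1→C gives 9>7; P2→Q gives 9>7; P3→X gives 8>7]
(A,P,Z): not NE [P1→D gives 9>4; P2→R gives 9>6; P3→X gives 8>0]
(A,P,W): not NE [P1→B gives 3>0; P3→X gives 8>0]
(A,Q,X): not NE [P1→D gives 8>5; P3→Z gives 9>5]
(A,Q,Y): not NE [P1→B gives 9>2; P3→Z gives 9>7]
(A,Q,Z): not NE [P1→B gives 8>4; P2→R gives 9>5]
(A,Q,W): not NE [P1→B gives 8>1; P2→P gives 9>7; P3→Z gives 9>3]
(A,R,X): not NE [P1→D gives 9>4; P2→Q gives 9>7; P3→Z gives 8>3]
(A,R,Y): not NE [P2→Q gives 9>1; P3→Z gives 8>0]
(A,R,Z): not NE [P1→D gives 6>5]
(A,R,W): not NE [P1→C gives 9>7; P2→P gives 9>0; P3→Z gives 8>4]
(A,S,X): not NE [P2→Q gives 9>0; P3→W gives 7>5]
(A,S,Y): not NE [P1→B gives 9>4; P2→Q gives 9>8; P3→W gives 7>2]
(A,S,Z): not NE [P2→R gives 9>4; P3→W gives 7>4]
(A,S,W): not NE [P1→C gives 9>8; P2→P gives 9>2]
(B,P,X): not NE [P3→W gives 8>4]
(B,P,Y): not NE [P1→C gives 9>4; P3→W gives 8>4]
(B,P,Z): not NE [P1→D gives 9>7; P3→W gives 8>1]
(B,P,W): not NE [P2→Q gives 8>7]
(B,Q,X): not NE [P1→D gives 8>4; P2→P gives 5>1]
(B,Q,Y): not NE [P2→P gives 8>4; P3→X gives 7>3]
(B,Q,Z): not NE [P2→R gives 5>4; P3→X gives 7>0]
(B,Q,W): not NE [P3→X gives 7>3]
(B,R,X): not NE [P1→D gives 9>3; P2→P gives 5>1; P3→W gives 7>0]
(B,R,Y): not NE [P2→P gives 8>5; P3→W gives 7>3]
(B,R,Z): not NE [P1→D gives 6>5; P3→W gives 7>6]
(B,R,W): not NE [P1→C gives 9>7; P2→Q gives 8>4]
(B,S,X): not NE [P1→A gives 9>6; P2→P gives 5>1; P3→Y gives 9>6]
(B,S,Y): not NE [P2→P gives 8>6]
(B,S,Z): not NE [P1→A gives 9>0; P2→R gives 5>3; P3→Y gives 9>8]
(B,S,W): not NE [P1→C gives 9>3; P2→Q gives 8>6; P3→Y gives 9>5]
(C,P,X): not NE [P1→B gives 9>8; P2→S gives 7>3; P3→Z gives 9>4]
(C,P,Y): not NE [P2→R gives 6>3; P3→Z gives 9>3]
(C,P,Z): not NE [P1→D gives 9>2; P2→S gives 6>3]
(C,P,W): not NE [P1→B gives 3>2; P3→Z gives 9>4]
(C,Q,X): not NE [P2→S gives 7>3; P3→W gives 9>6]
(C,Q,Y): not NE [P1→B gives 9>7; P2→R gives 6>5; P3→W gives 9>2]
(C,Q,Z): not NE [P1→B gives 8>2; P2→S gives 6>0; P3→W gives 9>0]
(C,Q,W): not NE [P1→B gives 8>1; P2→P gives 9>5]
(C,R,X): not NE [P1→D gives 9>0; P2→S gives 7>5]
(C,R,Y): not NE [P1→B gives 7>6]
(C,R,Z): not NE [P2→S gives 6>3; P3→Y gives 5>2]
(C,R,W): not NE [P2→P gives 9>6; P3→Y gives 5>2]
(C,S,X): not NE [P1→A gives 9>2; P3→Y gives 9>5]
(C,S,Y): not NE [P1→B gives 9>3; P2→R gives 6>5]
(C,S,Z): not NE [P1→A gives 9>6; P3→Y gives 9>3]
(C,S,W): not NE [P2→P gives 9>4; P3→Y gives 9>4]
(D,P,X): not NE [P1→B gives 9>4; P2→S gives 6>3; P3→W gives 9>7]
(D,P,Y): not NE [P1→C gives 9>8; P2→S gives 9>8; P3→W gives 9>4]
(D,P,Z): not NE [P2→Q gives 8>1; P3→W gives 9>7]
(D,P,W): not NE [P1→B gives 3>2; P2→R gives 5>4]
(D,Q,X): not NE [P2→S gives 6>4; P3→W gives 8>3]
(D,Q,Y): not NE [P1→B gives 9>7; P2→S gives 9>2]
(D,Q,Z): not NE [P1→B gives 8>3; P3→W gives 8>0]
(D,Q,W): not NE [P1→B gives 8>5; P2→R gives 5>2]
(D,R,X): not NE [P2→S gives 6>0; P3→Z gives 9>2]
(D,R,Y): not NE [P1→B gives 7>3; P2→S gives 9>4; P3→Z gives 9>7]
(D,R,Z): not NE [P2→Q gives 8>2]
(D,R,W): not NE [P1→C gives 9>5; P3→Z gives 9>1]
(D,S,X): not NE [P1→A gives 9>8; P3→Z gives 9>4]
(D,S,Y): not NE [P1→B gives 9>2; P3→Z gives 9>5]
(D,S,Z): not NE [P1→A gives 9>5; P2→Q gives 8>2]
(D,S,W): not NE [P1→C gives 9>8; P2→R gives 5>2; P3→Z gives 9>4]

Equilibria: none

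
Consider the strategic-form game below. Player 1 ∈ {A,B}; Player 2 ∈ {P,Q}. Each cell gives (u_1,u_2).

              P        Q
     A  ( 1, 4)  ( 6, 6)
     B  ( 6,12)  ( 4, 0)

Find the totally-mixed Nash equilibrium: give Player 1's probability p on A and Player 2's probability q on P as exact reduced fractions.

P1 indiff ⇒ q·1+(1-q)·6 = q·6+(1-q)·4 ⇒ q(-5) = (1-q)(-2) ⇒ q = 2/7
P2 indiff ⇒ p·4+(1-p)·12 = p·6+(1-p)·0 ⇒ p(-2) = (1-p)(-12) ⇒ p = 6/7

P1 mixes 6/7 on A; P2 mixes 2/7 on P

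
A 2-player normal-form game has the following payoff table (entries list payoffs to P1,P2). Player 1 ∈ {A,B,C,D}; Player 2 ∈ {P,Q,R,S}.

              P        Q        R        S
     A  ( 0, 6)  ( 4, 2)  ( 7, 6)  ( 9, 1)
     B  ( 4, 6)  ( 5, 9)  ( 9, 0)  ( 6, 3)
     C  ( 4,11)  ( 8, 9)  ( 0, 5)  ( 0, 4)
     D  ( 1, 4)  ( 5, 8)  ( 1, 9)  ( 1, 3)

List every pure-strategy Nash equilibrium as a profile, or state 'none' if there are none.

(A,P): not NE [P1→C gives 4>0]
(A,Q): not NE [P1→C gives 8>4; P2→R gives 6>2]
(A,R): not NE [P1→B gives 9>7]
(A,S): not NE [P2→R gives 6>1]
(B,P): not NE [P2→Q gives 9>6]
(B,Q): not NE [P1→C gives 8>5]
(B,R): not NE [P2→Q gives 9>0]
(B,S): not NE [P1→A gives 9>6; P2→Q gives 9>3]
(C,P): NE
(C,Q): not NE [P2→P gives 11>9]
(C,R): not NE [P1→B gives 9>0; P2→P gives 11>5]
(C,S): not NE [P1→A gives 9>0; P2→P gives 11>4]
(D,P): not NE [P1→C gives 4>1; P2→R gives 9>4]
(D,Q): not NE [P1→C gives 8>5; P2→R gives 9>8]
(D,R): not NE [P1→B gives 9>1]
(D,S): not NE [P1→A gives 9>1; P2→R gives 9>3]

NE set: (C,P)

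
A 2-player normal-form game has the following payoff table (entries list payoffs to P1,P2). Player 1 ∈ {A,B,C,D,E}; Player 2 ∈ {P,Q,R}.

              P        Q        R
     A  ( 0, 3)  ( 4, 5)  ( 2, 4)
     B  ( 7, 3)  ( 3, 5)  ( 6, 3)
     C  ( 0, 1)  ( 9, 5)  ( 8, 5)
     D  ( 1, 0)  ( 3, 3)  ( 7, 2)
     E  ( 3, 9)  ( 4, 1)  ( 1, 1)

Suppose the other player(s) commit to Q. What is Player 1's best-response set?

u_1(A vs Q) = 4
u_1(B vs Q) = 3
u_1(C vs Q) = 9
u_1(D vs Q) = 3
u_1(E vs Q) = 4
max payoff 9 at {C}

BR_1 = {C}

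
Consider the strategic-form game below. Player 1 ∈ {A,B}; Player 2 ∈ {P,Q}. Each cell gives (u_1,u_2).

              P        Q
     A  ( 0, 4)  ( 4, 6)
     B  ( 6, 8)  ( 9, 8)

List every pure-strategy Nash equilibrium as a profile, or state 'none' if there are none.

(A,P): not NE [P1→B gives 6>0; P2→Q gives 6>4]
(A,Q): not NE [P1→B gives 9>4]
(B,P): NE
(B,Q): NE

Nash profiles: (B,P), (B,Q)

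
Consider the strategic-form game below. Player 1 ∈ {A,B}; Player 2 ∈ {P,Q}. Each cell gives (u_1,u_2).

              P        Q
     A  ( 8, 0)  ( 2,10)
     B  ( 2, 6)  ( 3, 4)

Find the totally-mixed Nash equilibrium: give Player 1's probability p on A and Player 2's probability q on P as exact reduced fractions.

P1 indiff ⇒ q·8+(1-q)·2 = q·2+(1-q)·3 ⇒ q(6) = (1-q)(1) ⇒ q = 1/7
P2 indiff ⇒ p·0+(1-p)·6 = p·10+(1-p)·4 ⇒ p(-10) = (1-p)(-2) ⇒ p = 1/6

p=1/6, q=1/7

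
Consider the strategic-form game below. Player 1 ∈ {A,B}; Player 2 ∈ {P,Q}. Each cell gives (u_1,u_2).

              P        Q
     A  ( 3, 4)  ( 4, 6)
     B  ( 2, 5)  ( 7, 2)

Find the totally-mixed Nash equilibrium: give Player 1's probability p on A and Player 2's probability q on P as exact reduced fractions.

P1 indiff ⇒ q·3+(1-q)·4 = q·2+(1-q)·7 ⇒ q(1) = (1-q)(3) ⇒ q = 3/4
P2 indiff ⇒ p·4+(1-p)·5 = p·6+(1-p)·2 ⇒ p(-2) = (1-p)(-3) ⇒ p = 3/5

p=3/5, q=3/4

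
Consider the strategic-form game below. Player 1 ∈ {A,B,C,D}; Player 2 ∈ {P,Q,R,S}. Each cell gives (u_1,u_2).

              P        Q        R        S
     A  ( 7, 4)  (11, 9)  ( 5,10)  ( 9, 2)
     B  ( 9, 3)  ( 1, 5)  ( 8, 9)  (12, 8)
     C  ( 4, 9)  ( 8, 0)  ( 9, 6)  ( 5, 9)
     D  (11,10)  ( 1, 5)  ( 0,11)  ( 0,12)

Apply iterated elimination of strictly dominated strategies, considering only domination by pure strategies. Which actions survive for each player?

Remaining: P1:{B,C,D} P2:{P,R,S}

P2 drop Q (R beats it: A:10>9 B:9>5 C:6>0 D:11>5)
P1 drop A (B beats it: P:9>7 R:8>5 S:12>9)
P1→{B,C,D} P2→{P,R,S}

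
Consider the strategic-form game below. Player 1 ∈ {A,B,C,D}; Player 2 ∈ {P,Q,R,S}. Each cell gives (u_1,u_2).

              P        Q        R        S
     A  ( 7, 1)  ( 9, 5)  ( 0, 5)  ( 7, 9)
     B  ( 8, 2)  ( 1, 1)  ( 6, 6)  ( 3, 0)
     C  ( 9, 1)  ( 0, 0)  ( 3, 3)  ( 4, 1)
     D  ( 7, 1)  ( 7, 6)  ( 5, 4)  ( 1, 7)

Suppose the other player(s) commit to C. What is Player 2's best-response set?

argmax u_2 = {R}

u_2(P vs C) = 1
u_2(Q vs C) = 0
u_2(R vs C) = 3
u_2(S vs C) = 1
max payoff 3 at {R}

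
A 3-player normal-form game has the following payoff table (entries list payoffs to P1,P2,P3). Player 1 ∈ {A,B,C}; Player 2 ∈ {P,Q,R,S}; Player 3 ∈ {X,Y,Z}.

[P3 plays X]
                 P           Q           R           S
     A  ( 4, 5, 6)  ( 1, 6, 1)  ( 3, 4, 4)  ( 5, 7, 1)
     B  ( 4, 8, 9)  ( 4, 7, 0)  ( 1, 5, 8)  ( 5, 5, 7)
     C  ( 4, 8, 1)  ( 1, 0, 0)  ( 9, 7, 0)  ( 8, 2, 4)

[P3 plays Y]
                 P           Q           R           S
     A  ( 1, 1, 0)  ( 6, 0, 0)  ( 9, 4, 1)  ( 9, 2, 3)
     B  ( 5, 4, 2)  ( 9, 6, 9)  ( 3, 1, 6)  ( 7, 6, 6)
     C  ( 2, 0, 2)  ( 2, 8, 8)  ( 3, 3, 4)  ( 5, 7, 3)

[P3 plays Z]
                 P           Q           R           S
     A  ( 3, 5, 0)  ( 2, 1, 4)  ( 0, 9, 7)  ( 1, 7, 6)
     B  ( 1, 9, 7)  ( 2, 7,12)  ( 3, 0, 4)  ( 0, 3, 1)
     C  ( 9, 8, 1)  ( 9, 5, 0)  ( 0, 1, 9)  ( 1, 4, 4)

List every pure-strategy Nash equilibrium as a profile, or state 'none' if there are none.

(A,P,X): not NE [P2→S gives 7>5]
(A,P,Y): not NE [P1→B gives 5>1; P2→R gives 4>1; P3→X gives 6>0]
(A,P,Z): not NE [P1→C gives 9>3; P2→R gives 9>5; P3→X gives 6>0]
(A,Q,X): not NE [P1→B gives 4>1; P2→S gives 7>6; P3→Z gives 4>1]
(A,Q,Y): not NE [P1→B gives 9>6; P2→R gives 4>0; P3→Z gives 4>0]
(A,Q,Z): not NE [P1→C gives 9>2; P2→R gives 9>1]
(A,R,X): not NE [P1→C gives 9>3; P2→S gives 7>4; P3→Z gives 7>4]
(A,R,Y): not NE [P3→Z gives 7>1]
(A,R,Z): not NE [P1→B gives 3>0]
(A,S,X): not NE [P1→C gives 8>5; P3→Z gives 6>1]
(A,S,Y): not NE [P2→R gives 4>2; P3→Z gives 6>3]
(A,S,Z): not NE [P2→R gives 9>7]
(B,P,X): NE
(B,P,Y): not NE [P2→S gives 6>4; P3→X gives 9>2]
(B,P,Z): not NE [P1→C gives 9>1; P3→X gives 9>7]
(B,Q,X): not NE [P2→P gives 8>7; P3→Z gives 12>0]
(B,Q,Y): not NE [P3→Z gives 12>9]
(B,Q,Z): not NE [P1→C gives 9>2; P2→P gives 9>7]
(B,R,X): not NE [P1→C gives 9>1; P2→P gives 8>5]
(B,R,Y): not NE [P1→A gives 9>3; P2→S gives 6>1; P3→X gives 8>6]
(B,R,Z): not NE [P2→P gives 9>0; P3→X gives 8>4]
(B,S,X): not NE [P1→C gives 8>5; P2→P gives 8>5]
(B,S,Y): not NE [P1→A gives 9>7; P3→X gives 7>6]
(B,S,Z): not NE [P1→C gives 1>0; P2→P gives 9>3; P3→X gives 7>1]
(C,P,X): not NE [P3→Y gives 2>1]
(C,P,Y): not NE [P1→B gives 5>2; P2→Q gives 8>0]
(C,P,Z): not NE [P3→Y gives 2>1]
(C,Q,X): not NE [P1→B gives 4>1; P2→P gives 8>0; P3→Y gives 8>0]
(C,Q,Y): not NE [P1→B gives 9>2]
(C,Q,Z): not NE [P2→P gives 8>5; P3→Y gives 8>0]
(C,R,X): not NE [P2→P gives 8>7; P3→Z gives 9>0]
(C,R,Y): not NE [P1→A gives 9>3; P2→Q gives 8>3; P3→Z gives 9>4]
(C,R,Z): not NE [P1→B gives 3>0; P2→P gives 8>1]
(C,S,X): not NE [P2→P gives 8>2]
(C,S,Y): not NE [P1→A gives 9>5; P2→Q gives 8>7; P3→Z gives 4>3]
(C,S,Z): not NE [P2→P gives 8>4]

PSNE = {(B,P,X)}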